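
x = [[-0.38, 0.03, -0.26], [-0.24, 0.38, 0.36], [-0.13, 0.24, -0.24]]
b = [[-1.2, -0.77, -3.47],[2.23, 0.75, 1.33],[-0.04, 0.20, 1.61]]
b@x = [[1.09, -1.16, 0.87], [-1.2, 0.67, -0.63], [-0.24, 0.46, -0.3]]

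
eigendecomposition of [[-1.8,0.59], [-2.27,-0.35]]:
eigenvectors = [[0.28-0.35j, (0.28+0.35j)],[(0.89+0j), 0.89-0.00j]]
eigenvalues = [(-1.08+0.9j), (-1.08-0.9j)]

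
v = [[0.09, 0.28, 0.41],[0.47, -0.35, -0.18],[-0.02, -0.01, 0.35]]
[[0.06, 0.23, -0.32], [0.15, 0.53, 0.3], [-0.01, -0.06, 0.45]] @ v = [[0.12, -0.06, -0.13], [0.26, -0.15, 0.07], [-0.04, 0.01, 0.16]]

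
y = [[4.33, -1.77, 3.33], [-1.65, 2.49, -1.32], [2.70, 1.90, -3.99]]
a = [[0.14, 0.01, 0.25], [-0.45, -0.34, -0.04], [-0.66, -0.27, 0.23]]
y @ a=[[-0.80, -0.25, 1.92], [-0.48, -0.51, -0.82], [2.16, 0.46, -0.32]]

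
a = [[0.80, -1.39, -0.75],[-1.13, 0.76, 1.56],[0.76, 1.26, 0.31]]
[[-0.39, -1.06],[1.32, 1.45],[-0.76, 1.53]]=a @ [[-0.60,0.68], [-0.39,0.52], [0.60,1.17]]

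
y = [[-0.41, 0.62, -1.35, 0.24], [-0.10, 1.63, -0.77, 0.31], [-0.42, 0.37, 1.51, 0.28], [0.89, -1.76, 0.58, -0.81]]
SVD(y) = [[-0.44, -0.39, 0.47, 0.66], [-0.57, 0.05, -0.79, 0.21], [0.1, 0.86, 0.11, 0.50], [0.69, -0.34, -0.38, 0.52]] @ diag([3.0731034942218582, 1.8747021853150125, 0.615542116777534, 0.07165565329787814]) @ [[0.26,-0.77,0.51,-0.26], [-0.27,0.40,0.85,0.23], [-0.81,-0.47,-0.13,0.33], [-0.46,0.16,0.02,-0.88]]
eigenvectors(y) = [[0.47+0.00j, 0.44+0.00j, -0.30-0.09j, -0.30+0.09j], [0.16+0.00j, (-0.14+0j), -0.77+0.00j, -0.77-0.00j], [(0.15+0j), -0.01+0.00j, (0.15+0.16j), 0.15-0.16j], [-0.86+0.00j, (0.89+0j), 0.50-0.03j, 0.50+0.03j]]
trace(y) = 1.92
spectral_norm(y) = 3.07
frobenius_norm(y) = 3.65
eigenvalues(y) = [(-1.07+0j), (-0.1+0j), (1.54+0.16j), (1.54-0.16j)]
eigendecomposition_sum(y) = [[(-0.53+0j), (0.36-0j), (-0.24+0j), (0.32+0j)], [(-0.18+0j), 0.12-0.00j, -0.08+0.00j, (0.11+0j)], [(-0.17+0j), (0.11-0j), -0.08+0.00j, (0.1+0j)], [0.98-0.00j, (-0.67+0j), (0.44-0j), -0.59-0.00j]] + [[(-0.04+0j), -0.01-0.00j, -0.03-0.00j, (-0.03-0j)], [0.01-0.00j, 0.00+0.00j, 0.01+0.00j, 0.01+0.00j], [-0j, 0.00+0.00j, 0.00+0.00j, 0j], [(-0.09+0j), (-0.02-0j), -0.06-0.00j, (-0.06-0j)]] + [[0.08-0.22j, 0.13+0.60j, -0.54+1.29j, -0.02+0.21j], [(0.03-0.58j), (0.75+1.33j), (-0.35+3.47j), 0.10+0.52j], [(-0.13+0.11j), 0.13-0.42j, 0.79-0.62j, 0.09-0.12j], [0.00+0.38j, -0.54-0.84j, (0.1-2.26j), -0.08-0.34j]] + [[(0.08+0.22j), 0.13-0.60j, -0.54-1.29j, -0.02-0.21j], [0.03+0.58j, (0.75-1.33j), -0.35-3.47j, 0.10-0.52j], [-0.13-0.11j, (0.13+0.42j), (0.79+0.62j), (0.09+0.12j)], [0.00-0.38j, (-0.54+0.84j), 0.10+2.26j, -0.08+0.34j]]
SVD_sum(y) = [[-0.35,1.04,-0.69,0.35],[-0.46,1.36,-0.91,0.46],[0.08,-0.24,0.16,-0.08],[0.55,-1.63,1.08,-0.55]] + [[0.2, -0.29, -0.62, -0.17], [-0.02, 0.04, 0.08, 0.02], [-0.43, 0.63, 1.36, 0.37], [0.17, -0.25, -0.53, -0.14]] + [[-0.23,-0.14,-0.04,0.10], [0.39,0.23,0.06,-0.16], [-0.06,-0.03,-0.01,0.02], [0.19,0.11,0.03,-0.08]] + [[-0.02,0.01,0.00,-0.04],[-0.01,0.00,0.0,-0.01],[-0.02,0.01,0.0,-0.03],[-0.02,0.01,0.0,-0.03]]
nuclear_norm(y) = 5.64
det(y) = 0.25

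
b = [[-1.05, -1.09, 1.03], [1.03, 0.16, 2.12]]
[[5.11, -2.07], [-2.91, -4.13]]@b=[[-7.50,-5.9,0.87], [-1.2,2.51,-11.75]]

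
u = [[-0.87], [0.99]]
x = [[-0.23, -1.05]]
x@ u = [[-0.84]]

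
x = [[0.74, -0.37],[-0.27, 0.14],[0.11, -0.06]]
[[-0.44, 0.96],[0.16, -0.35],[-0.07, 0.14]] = x@ [[-0.59, 1.42], [0.01, 0.24]]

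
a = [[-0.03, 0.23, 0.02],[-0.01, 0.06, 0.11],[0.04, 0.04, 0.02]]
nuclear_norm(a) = 0.39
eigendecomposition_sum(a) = [[-0.02+0.03j,0.07+0.00j,-0.04-0.06j], [(-0.01-0.01j),(-0+0.02j),0.02-0.01j], [(0.02+0.01j),-0.01-0.03j,-0.02+0.02j]] + [[-0.02-0.03j, 0.07-0.00j, (-0.04+0.06j)], [(-0.01+0.01j), -0.00-0.02j, 0.02+0.01j], [(0.02-0.01j), (-0.01+0.03j), -0.02-0.02j]] + [[(0.02+0j),0.10+0.00j,(0.09+0j)], [0.01+0.00j,(0.07+0j),(0.06+0j)], [(0.01+0j),(0.06+0j),(0.05+0j)]]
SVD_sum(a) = [[-0.02, 0.22, 0.06], [-0.01, 0.08, 0.02], [-0.0, 0.04, 0.01]] + [[-0.00, 0.01, -0.04],[0.01, -0.02, 0.09],[0.00, -0.00, 0.01]] + [[-0.0,-0.0,0.0], [-0.01,-0.0,0.0], [0.04,0.00,-0.00]]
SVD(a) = [[-0.93, 0.36, -0.10], [-0.34, -0.92, -0.18], [-0.16, -0.13, 0.98]] @ diag([0.24836671313250577, 0.09974802909026595, 0.04432049751935391]) @ [[0.1,  -0.97,  -0.24], [-0.07,  0.23,  -0.97], [0.99,  0.11,  -0.04]]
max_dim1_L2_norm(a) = 0.23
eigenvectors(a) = [[(-0.88+0j), (-0.88-0j), 0.75+0.00j], [0.04-0.33j, (0.04+0.33j), (0.51+0j)], [(0.11+0.34j), (0.11-0.34j), 0.43+0.00j]]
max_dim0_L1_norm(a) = 0.33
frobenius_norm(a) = 0.27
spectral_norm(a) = 0.25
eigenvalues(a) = [(-0.04+0.08j), (-0.04-0.08j), (0.14+0j)]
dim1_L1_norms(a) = [0.28, 0.18, 0.1]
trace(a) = 0.05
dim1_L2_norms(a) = [0.23, 0.13, 0.06]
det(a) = 0.00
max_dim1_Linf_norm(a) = 0.23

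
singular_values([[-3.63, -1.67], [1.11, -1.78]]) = [4.01, 2.07]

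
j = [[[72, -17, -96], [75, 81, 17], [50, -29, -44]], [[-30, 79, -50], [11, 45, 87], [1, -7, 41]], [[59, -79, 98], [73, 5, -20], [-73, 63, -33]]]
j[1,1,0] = 11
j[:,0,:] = [[72, -17, -96], [-30, 79, -50], [59, -79, 98]]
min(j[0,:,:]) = -96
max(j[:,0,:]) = 98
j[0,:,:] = [[72, -17, -96], [75, 81, 17], [50, -29, -44]]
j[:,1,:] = [[75, 81, 17], [11, 45, 87], [73, 5, -20]]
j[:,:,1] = [[-17, 81, -29], [79, 45, -7], [-79, 5, 63]]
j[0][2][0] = 50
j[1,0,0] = -30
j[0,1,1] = 81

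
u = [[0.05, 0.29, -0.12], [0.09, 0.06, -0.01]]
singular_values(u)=[0.33, 0.08]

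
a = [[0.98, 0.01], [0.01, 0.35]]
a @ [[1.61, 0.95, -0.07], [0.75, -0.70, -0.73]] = [[1.59,0.92,-0.08], [0.28,-0.24,-0.26]]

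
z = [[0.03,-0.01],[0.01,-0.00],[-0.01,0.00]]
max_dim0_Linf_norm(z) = 0.03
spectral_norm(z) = 0.03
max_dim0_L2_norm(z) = 0.03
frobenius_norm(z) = 0.03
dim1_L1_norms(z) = [0.04, 0.01, 0.01]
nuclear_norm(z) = 0.04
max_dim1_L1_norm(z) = 0.04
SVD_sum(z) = [[0.03, -0.01], [0.01, -0.0], [-0.01, 0.00]] + [[-0.00, -0.00], [0.0, 0.0], [-0.00, -0.0]]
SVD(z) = [[-0.92, 0.40], [-0.28, -0.65], [0.28, 0.65]] @ diag([0.03439615079459517, 0.004111546000651088]) @ [[-0.96, 0.27], [-0.27, -0.96]]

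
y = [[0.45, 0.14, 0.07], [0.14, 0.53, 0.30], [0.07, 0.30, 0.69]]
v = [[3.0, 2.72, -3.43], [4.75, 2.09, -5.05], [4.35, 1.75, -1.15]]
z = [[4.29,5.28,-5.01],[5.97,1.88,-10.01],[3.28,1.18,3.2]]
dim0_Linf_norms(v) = [4.75, 2.72, 5.05]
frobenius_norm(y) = 1.09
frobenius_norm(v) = 10.19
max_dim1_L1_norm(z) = 17.86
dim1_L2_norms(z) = [8.45, 11.81, 4.73]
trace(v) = 3.94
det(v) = -22.92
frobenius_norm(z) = 15.27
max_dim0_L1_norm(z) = 18.22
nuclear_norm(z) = 22.07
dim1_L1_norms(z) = [14.58, 17.86, 7.66]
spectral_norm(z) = 14.06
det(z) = -202.14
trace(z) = 9.37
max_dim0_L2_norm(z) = 11.64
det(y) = 0.11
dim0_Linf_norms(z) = [5.97, 5.28, 10.01]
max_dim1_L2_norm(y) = 0.76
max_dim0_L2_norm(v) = 7.11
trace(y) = 1.67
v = y @ z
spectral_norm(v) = 9.90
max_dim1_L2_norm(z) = 11.81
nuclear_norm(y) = 1.67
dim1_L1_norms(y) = [0.66, 0.97, 1.06]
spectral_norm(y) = 0.96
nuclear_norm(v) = 13.15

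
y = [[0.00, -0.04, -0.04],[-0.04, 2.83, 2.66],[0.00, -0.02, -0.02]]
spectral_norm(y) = 3.88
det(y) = 0.00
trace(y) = 2.81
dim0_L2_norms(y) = [0.04, 2.83, 2.66]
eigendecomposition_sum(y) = [[0.0, -0.04, -0.04],[-0.04, 2.83, 2.66],[0.0, -0.02, -0.02]] + [[0.00, 0.00, -0.0],  [0.00, 0.0, -0.00],  [-0.0, -0.00, 0.00]] + [[-0.00, -0.00, -0.0],  [0.0, 0.00, 0.00],  [-0.00, -0.00, -0.0]]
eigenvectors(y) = [[-0.01,-0.95,0.83], [1.00,-0.22,-0.38], [-0.01,0.22,0.41]]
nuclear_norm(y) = 3.89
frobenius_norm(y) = 3.88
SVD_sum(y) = [[0.00, -0.04, -0.04], [-0.04, 2.83, 2.66], [0.0, -0.02, -0.02]] + [[-0.0, 0.00, -0.00], [-0.0, 0.00, -0.0], [-0.00, 0.0, -0.00]] + [[0.0, 0.0, -0.00], [0.0, 0.00, 0.0], [-0.0, -0.0, 0.0]]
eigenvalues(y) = [2.81, 0.0, -0.0]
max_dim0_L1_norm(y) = 2.89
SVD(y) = [[-0.01, -0.89, -0.45], [1.00, -0.02, 0.0], [-0.01, -0.45, 0.89]] @ diag([3.884597243673253, 0.0020626308847471473, 3.132906651972863e-20]) @ [[-0.01, 0.73, 0.68], [0.32, -0.65, 0.69], [-0.95, -0.22, 0.22]]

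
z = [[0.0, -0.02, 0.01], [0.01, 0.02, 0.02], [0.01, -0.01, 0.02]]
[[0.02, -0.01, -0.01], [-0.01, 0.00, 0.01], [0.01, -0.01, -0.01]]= z @ [[-0.82, -0.88, -0.02], [-0.65, 0.55, 0.53], [0.35, 0.08, -0.12]]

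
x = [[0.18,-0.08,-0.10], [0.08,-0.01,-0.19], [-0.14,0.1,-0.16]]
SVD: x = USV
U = [[-0.74, 0.26, 0.62], [-0.67, -0.32, -0.67], [0.03, -0.91, 0.41]]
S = [0.28, 0.26, 0.0]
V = [[-0.68, 0.24, 0.70], [0.57, -0.42, 0.70], [-0.46, -0.87, -0.14]]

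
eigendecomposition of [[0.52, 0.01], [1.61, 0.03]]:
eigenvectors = [[0.31, -0.02], [0.95, 1.00]]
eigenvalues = [0.55, -0.0]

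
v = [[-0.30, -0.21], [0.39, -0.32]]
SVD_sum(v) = [[-0.16, 0.08], [0.44, -0.22]] + [[-0.14, -0.29], [-0.05, -0.10]]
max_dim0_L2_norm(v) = 0.49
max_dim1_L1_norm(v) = 0.71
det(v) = 0.18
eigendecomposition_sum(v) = [[(-0.15+0.15j), (-0.1-0.11j)], [0.19+0.21j, -0.16+0.14j]] + [[-0.15-0.15j, -0.10+0.11j], [(0.2-0.21j), -0.16-0.14j]]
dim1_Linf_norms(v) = [0.3, 0.39]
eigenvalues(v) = [(-0.31+0.29j), (-0.31-0.29j)]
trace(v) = -0.62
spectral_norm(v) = 0.52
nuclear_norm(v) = 0.86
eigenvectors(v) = [[0.02+0.59j,0.02-0.59j], [(0.81+0j),0.81-0.00j]]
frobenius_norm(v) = 0.62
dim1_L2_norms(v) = [0.37, 0.5]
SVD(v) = [[-0.34,  0.94], [0.94,  0.34]] @ diag([0.521946943583834, 0.34083924082108563]) @ [[0.9,-0.44], [-0.44,-0.9]]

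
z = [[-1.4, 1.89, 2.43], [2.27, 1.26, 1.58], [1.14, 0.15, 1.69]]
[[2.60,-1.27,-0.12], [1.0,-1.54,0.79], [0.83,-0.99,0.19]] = z @ [[-0.22, -0.22, 0.27], [0.44, -0.31, 0.25], [0.60, -0.41, -0.09]]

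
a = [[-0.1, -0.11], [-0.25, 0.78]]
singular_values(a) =[0.82, 0.13]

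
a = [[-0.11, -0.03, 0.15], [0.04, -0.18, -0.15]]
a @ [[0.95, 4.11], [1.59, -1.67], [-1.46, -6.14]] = [[-0.37, -1.32], [-0.03, 1.39]]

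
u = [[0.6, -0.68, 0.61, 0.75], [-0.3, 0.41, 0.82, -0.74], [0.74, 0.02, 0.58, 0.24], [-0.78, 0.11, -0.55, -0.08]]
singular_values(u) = [1.79, 1.27, 0.52, 0.15]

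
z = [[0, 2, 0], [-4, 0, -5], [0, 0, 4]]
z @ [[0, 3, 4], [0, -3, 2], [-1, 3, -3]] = [[0, -6, 4], [5, -27, -1], [-4, 12, -12]]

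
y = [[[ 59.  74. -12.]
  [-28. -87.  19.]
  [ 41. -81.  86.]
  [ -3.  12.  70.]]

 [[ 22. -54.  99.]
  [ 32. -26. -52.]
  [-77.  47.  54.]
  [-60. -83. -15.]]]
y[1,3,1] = -83.0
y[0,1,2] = 19.0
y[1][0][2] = 99.0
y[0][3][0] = -3.0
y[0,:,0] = [59.0, -28.0, 41.0, -3.0]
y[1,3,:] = [-60.0, -83.0, -15.0]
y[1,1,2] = -52.0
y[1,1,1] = -26.0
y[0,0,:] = [59.0, 74.0, -12.0]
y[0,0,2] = -12.0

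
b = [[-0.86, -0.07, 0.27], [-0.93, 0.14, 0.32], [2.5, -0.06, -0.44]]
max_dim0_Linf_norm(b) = 2.5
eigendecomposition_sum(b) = [[(-0.95-0j), -0.03+0.00j, (0.24-0j)], [(-0.94-0j), -0.03+0.00j, (0.24-0j)], [(2.13+0j), (0.07-0j), -0.55+0.00j]] + [[(0.05-0j), -0.02+0.03j, (0.01+0.01j)], [0.00-0.14j, (0.09+0.06j), (0.04-0.04j)], [0.18-0.02j, (-0.06+0.12j), (0.05+0.04j)]] + [[(0.05+0j), -0.02-0.03j, (0.01-0.01j)], [0.14j, 0.09-0.06j, 0.04+0.04j], [0.18+0.02j, -0.06-0.12j, 0.05-0.04j]]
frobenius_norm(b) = 2.87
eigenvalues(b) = [(-1.53+0j), (0.19+0.11j), (0.19-0.11j)]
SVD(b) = [[-0.31, -0.17, 0.93], [-0.34, -0.90, -0.28], [0.89, -0.41, 0.22]] @ diag([2.863600293676676, 0.1817628250589303, 0.13511340970257482]) @ [[0.98, -0.03, -0.20], [-0.19, -0.49, -0.85], [0.08, -0.87, 0.49]]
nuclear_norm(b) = 3.18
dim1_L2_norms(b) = [0.9, 0.99, 2.54]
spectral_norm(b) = 2.86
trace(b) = -1.16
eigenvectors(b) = [[(0.38+0j), (0.2+0.02j), 0.20-0.02j], [0.37+0.00j, 0.09-0.59j, (0.09+0.59j)], [(-0.85+0j), 0.78+0.00j, (0.78-0j)]]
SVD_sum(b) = [[-0.88, 0.02, 0.18], [-0.96, 0.03, 0.2], [2.48, -0.07, -0.52]] + [[0.01,0.02,0.03],[0.03,0.08,0.14],[0.01,0.04,0.06]] + [[0.01, -0.11, 0.06],[-0.00, 0.03, -0.02],[0.00, -0.03, 0.01]]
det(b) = -0.07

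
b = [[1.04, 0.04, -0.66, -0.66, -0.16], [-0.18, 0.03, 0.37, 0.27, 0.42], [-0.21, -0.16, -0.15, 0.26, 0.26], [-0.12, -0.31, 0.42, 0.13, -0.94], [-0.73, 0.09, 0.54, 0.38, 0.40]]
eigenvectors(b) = [[-0.53-0.17j, -0.53+0.17j, -0.03+0.00j, 0.15+0.32j, 0.15-0.32j], [0.28-0.00j, (0.28+0j), (-0.02+0j), 0.65+0.00j, (0.65-0j)], [(0.12+0.06j), 0.12-0.06j, (0.68+0j), -0.14+0.18j, (-0.14-0.18j)], [(-0.43+0.31j), -0.43-0.31j, (-0.72+0j), 0.53+0.29j, (0.53-0.29j)], [(0.56+0j), (0.56-0j), (-0.14+0j), (-0.19+0j), (-0.19-0j)]]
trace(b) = 1.45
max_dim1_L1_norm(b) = 2.56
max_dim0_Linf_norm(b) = 1.04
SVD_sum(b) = [[0.97,0.01,-0.7,-0.63,-0.33], [-0.37,-0.00,0.27,0.24,0.13], [-0.18,-0.0,0.13,0.11,0.06], [-0.09,-0.0,0.07,0.06,0.03], [-0.73,-0.01,0.52,0.47,0.25]] + [[0.01, 0.04, -0.05, -0.01, 0.14], [0.02, 0.06, -0.08, -0.01, 0.24], [0.01, 0.05, -0.07, -0.01, 0.20], [-0.07, -0.27, 0.33, 0.05, -0.99], [0.01, 0.04, -0.05, -0.01, 0.15]] + [[0.03, 0.04, 0.06, -0.03, 0.01], [0.06, 0.08, 0.13, -0.06, 0.02], [-0.1, -0.15, -0.24, 0.11, -0.03], [0.0, 0.0, 0.0, -0.0, 0.0], [0.03, 0.05, 0.08, -0.04, 0.01]] + [[0.03, -0.03, 0.02, 0.03, 0.01], [0.12, -0.11, 0.06, 0.10, 0.05], [0.06, -0.06, 0.03, 0.05, 0.02], [0.04, -0.04, 0.02, 0.03, 0.02], [-0.03, 0.03, -0.02, -0.03, -0.01]] + [[-0.01, -0.02, 0.00, -0.02, 0.01], [0.00, 0.01, -0.00, 0.01, -0.00], [-0.00, -0.01, 0.0, -0.01, 0.0], [-0.0, -0.01, 0.0, -0.01, 0.00], [-0.01, -0.02, 0.01, -0.02, 0.01]]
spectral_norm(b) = 1.84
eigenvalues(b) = [(0.95+0.48j), (0.95-0.48j), (-0.46+0j), (0.01+0.14j), (0.01-0.14j)]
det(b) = -0.01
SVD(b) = [[-0.76, -0.14, 0.22, -0.23, 0.56],  [0.29, -0.22, 0.44, -0.8, -0.17],  [0.14, -0.19, -0.83, -0.42, 0.3],  [0.07, 0.94, 0.01, -0.27, 0.21],  [0.57, -0.14, 0.27, 0.24, 0.73]] @ diag([1.8448596269793986, 1.1535751640644993, 0.38942244761401207, 0.2514820207739168, 0.04652148016538562]) @ [[-0.70,-0.01,0.50,0.45,0.24], [-0.06,-0.25,0.31,0.04,-0.92], [0.33,0.45,0.74,-0.36,0.09], [-0.59,0.55,-0.28,-0.47,-0.22], [-0.24,-0.65,0.16,-0.67,0.21]]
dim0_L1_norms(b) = [2.28, 0.63, 2.14, 1.7, 2.18]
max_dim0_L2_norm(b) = 1.31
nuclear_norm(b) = 3.69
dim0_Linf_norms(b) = [1.04, 0.31, 0.66, 0.66, 0.94]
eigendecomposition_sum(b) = [[0.50-0.48j, (0.05-0.26j), (-0.35+0.27j), (-0.34+0.37j), -0.11-0.46j],[-0.17+0.31j, (0.02+0.13j), 0.13-0.18j, 0.10-0.23j, 0.13+0.20j],[-0.13+0.09j, -0.02+0.06j, 0.09-0.05j, 0.09-0.07j, (0.01+0.11j)],[(-0.08-0.66j), (-0.17-0.19j), 0.00+0.42j, 0.09+0.47j, (-0.42-0.18j)],[-0.34+0.62j, (0.04+0.27j), 0.26-0.37j, 0.21-0.46j, 0.25+0.41j]] + [[0.50+0.48j, 0.05+0.26j, -0.35-0.27j, -0.34-0.37j, (-0.11+0.46j)], [(-0.17-0.31j), (0.02-0.13j), 0.13+0.18j, (0.1+0.23j), 0.13-0.20j], [(-0.13-0.09j), (-0.02-0.06j), (0.09+0.05j), 0.09+0.07j, 0.01-0.11j], [-0.08+0.66j, (-0.17+0.19j), 0.00-0.42j, (0.09-0.47j), (-0.42+0.18j)], [(-0.34-0.62j), (0.04-0.27j), (0.26+0.37j), (0.21+0.46j), (0.25-0.41j)]] + [[(-0-0j), 0.00-0.00j, 0.01+0.00j, -0.00-0.00j, -0.01-0.00j], [-0.00-0.00j, 0.00-0.00j, (0.01+0j), (-0-0j), -0.01-0.00j], [0.08+0.00j, (-0.09+0j), (-0.31-0j), 0.10+0.00j, (0.26+0j)], [(-0.08-0j), 0.10-0.00j, (0.32+0j), -0.10-0.00j, (-0.27-0j)], [(-0.02-0j), (0.02-0j), (0.06+0j), (-0.02-0j), (-0.05-0j)]] + [[0.02+0.04j, -0.03+0.01j, (0.02+0.03j), (0.01+0.02j), 0.04+0.04j], [0.08-0.00j, -0.00+0.06j, (0.05-0.01j), (0.03-0j), 0.09-0.03j], [(-0.02+0.02j), (-0.02-0.01j), -0.01+0.02j, -0.01+0.01j, -0.01+0.03j], [(0.06+0.03j), (-0.03+0.05j), 0.05+0.02j, 0.03+0.01j, (0.09+0.01j)], [-0.02+0.00j, 0.00-0.02j, -0.02+0.00j, (-0.01+0j), -0.03+0.01j]] + [[0.02-0.04j, (-0.03-0.01j), (0.02-0.03j), 0.01-0.02j, (0.04-0.04j)], [0.08+0.00j, (-0-0.06j), 0.05+0.01j, 0.03+0.00j, 0.09+0.03j], [-0.02-0.02j, (-0.02+0.01j), (-0.01-0.02j), -0.01-0.01j, (-0.01-0.03j)], [0.06-0.03j, (-0.03-0.05j), 0.05-0.02j, (0.03-0.01j), 0.09-0.01j], [(-0.02-0j), 0.02j, -0.02-0.00j, -0.01-0.00j, -0.03-0.01j]]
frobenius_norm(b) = 2.23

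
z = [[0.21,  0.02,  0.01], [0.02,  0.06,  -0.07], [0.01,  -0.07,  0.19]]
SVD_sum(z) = [[0.00, -0.01, 0.03], [-0.01, 0.03, -0.08], [0.03, -0.08, 0.18]] + [[0.21, 0.03, -0.02],[0.03, 0.01, -0.0],[-0.02, -0.00, 0.0]] + [[0.00, -0.00, -0.0], [-0.0, 0.02, 0.01], [-0.00, 0.01, 0.0]]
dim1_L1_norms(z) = [0.24, 0.15, 0.27]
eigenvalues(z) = [0.03, 0.21, 0.22]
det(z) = 0.00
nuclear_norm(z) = 0.46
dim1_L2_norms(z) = [0.21, 0.09, 0.2]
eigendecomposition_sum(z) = [[0.0, -0.00, -0.0], [-0.00, 0.02, 0.01], [-0.00, 0.01, 0.0]] + [[0.21,  0.03,  -0.02],[0.03,  0.01,  -0.00],[-0.02,  -0.00,  0.00]] + [[0.00, -0.01, 0.03],[-0.01, 0.03, -0.08],[0.03, -0.08, 0.18]]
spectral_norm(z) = 0.22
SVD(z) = [[-0.14, 0.98, 0.12], [0.38, 0.17, -0.91], [-0.91, -0.08, -0.4]] @ diag([0.22069472096719284, 0.21255132586537206, 0.026753953167435073]) @ [[-0.14,0.38,-0.91], [0.98,0.17,-0.08], [0.12,-0.91,-0.40]]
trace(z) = 0.46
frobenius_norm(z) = 0.31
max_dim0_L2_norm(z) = 0.21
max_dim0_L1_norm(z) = 0.27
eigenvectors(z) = [[-0.12, 0.98, 0.14],[0.91, 0.17, -0.38],[0.40, -0.08, 0.91]]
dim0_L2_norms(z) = [0.21, 0.09, 0.2]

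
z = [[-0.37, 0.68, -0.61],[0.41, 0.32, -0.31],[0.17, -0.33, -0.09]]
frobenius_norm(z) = 1.22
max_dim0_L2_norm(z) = 0.82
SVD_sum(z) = [[-0.23, 0.74, -0.59],[-0.08, 0.25, -0.20],[0.06, -0.18, 0.14]] + [[-0.12,-0.01,0.04],[0.48,0.03,-0.15],[0.16,0.01,-0.05]] + [[-0.02, -0.05, -0.06], [0.01, 0.04, 0.05], [-0.05, -0.16, -0.18]]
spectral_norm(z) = 1.06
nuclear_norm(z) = 1.87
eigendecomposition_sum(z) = [[(-0.24-0.07j),(0.14-0j),(-0.18-0.23j)], [0.13+0.18j,-0.10-0.07j,0.00+0.26j], [0.10+0.27j,(-0.1-0.13j),-0.08+0.33j]] + [[-0.24+0.07j, (0.14+0j), (-0.18+0.23j)], [(0.13-0.18j), (-0.1+0.07j), -0.26j], [0.10-0.27j, -0.10+0.13j, (-0.08-0.33j)]] + [[0.11-0.00j, 0.40+0.00j, (-0.24-0j)], [(0.15-0j), (0.52+0j), (-0.31-0j)], [(-0.04+0j), (-0.13-0j), (0.08+0j)]]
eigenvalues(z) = [(-0.43+0.18j), (-0.43-0.18j), (0.71+0j)]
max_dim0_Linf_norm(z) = 0.68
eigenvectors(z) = [[-0.34+0.45j, (-0.34-0.45j), (-0.6+0j)], [0.49-0.13j, 0.49+0.13j, -0.78+0.00j], [0.65+0.00j, (0.65-0j), 0.19+0.00j]]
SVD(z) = [[-0.92, 0.24, 0.31],[-0.32, -0.92, -0.24],[0.22, -0.32, 0.92]] @ diag([1.0560713248370515, 0.5455776071626541, 0.26638023841791997]) @ [[0.24, -0.76, 0.61], [-0.95, -0.05, 0.31], [-0.20, -0.65, -0.73]]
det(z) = 0.15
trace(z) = -0.14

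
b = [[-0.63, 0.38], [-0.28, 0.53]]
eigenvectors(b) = [[-0.97, -0.34], [-0.26, -0.94]]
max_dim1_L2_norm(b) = 0.74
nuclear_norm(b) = 1.16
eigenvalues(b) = [-0.53, 0.43]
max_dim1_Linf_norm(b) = 0.63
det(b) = -0.23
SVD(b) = [[-0.79, -0.62], [-0.62, 0.79]] @ diag([0.9159175684786882, 0.24838479774754263]) @ [[0.73, -0.68], [0.68, 0.73]]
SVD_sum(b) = [[-0.52,0.49], [-0.41,0.39]] + [[-0.11,-0.11], [0.13,0.14]]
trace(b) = -0.10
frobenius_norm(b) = 0.95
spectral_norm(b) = 0.92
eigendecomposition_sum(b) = [[-0.59, 0.21], [-0.15, 0.06]] + [[-0.04, 0.17], [-0.13, 0.47]]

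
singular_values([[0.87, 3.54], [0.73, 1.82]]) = [4.13, 0.24]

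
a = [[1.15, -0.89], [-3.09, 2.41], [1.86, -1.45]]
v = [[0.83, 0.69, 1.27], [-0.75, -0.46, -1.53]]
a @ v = [[1.62, 1.20, 2.82],[-4.37, -3.24, -7.61],[2.63, 1.95, 4.58]]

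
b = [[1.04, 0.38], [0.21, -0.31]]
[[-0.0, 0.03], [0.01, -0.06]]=b@ [[0.01, -0.03], [-0.03, 0.16]]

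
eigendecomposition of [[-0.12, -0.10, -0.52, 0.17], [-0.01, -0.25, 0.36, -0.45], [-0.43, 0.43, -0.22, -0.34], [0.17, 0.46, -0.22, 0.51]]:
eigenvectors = [[(0.5+0j),0.57+0.00j,(0.67+0j),0.67-0.00j], [-0.35+0.00j,(-0.43+0j),(0.11-0.29j),(0.11+0.29j)], [0.77+0.00j,(-0.63+0j),(-0.39-0.19j),-0.39+0.19j], [0.19+0.00j,0.32+0.00j,(-0.52-0.01j),-0.52+0.01j]]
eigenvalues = [(-0.78+0j), (0.63+0j), (0.04+0.19j), (0.04-0.19j)]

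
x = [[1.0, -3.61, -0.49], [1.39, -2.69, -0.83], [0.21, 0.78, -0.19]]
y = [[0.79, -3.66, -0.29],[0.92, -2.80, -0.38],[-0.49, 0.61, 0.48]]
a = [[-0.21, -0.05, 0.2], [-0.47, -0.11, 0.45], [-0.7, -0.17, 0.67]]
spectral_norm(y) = 4.84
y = a + x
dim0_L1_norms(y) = [2.2, 7.07, 1.15]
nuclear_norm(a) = 1.22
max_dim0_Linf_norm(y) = 3.66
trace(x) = -1.88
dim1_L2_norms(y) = [3.76, 2.97, 0.92]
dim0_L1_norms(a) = [1.38, 0.33, 1.32]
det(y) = 0.29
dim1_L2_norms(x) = [3.78, 3.14, 0.83]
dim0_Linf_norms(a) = [0.7, 0.17, 0.67]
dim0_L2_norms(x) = [1.73, 4.57, 0.98]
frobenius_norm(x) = 4.98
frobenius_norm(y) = 4.88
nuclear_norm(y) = 5.52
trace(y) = -1.53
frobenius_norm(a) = 1.22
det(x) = 0.03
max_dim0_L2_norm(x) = 4.57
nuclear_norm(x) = 5.73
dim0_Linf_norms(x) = [1.39, 3.61, 0.83]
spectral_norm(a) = 1.22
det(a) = -0.00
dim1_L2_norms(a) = [0.29, 0.66, 0.98]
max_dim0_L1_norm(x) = 7.08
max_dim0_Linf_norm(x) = 3.61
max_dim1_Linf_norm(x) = 3.61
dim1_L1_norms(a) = [0.46, 1.03, 1.54]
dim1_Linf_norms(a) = [0.21, 0.47, 0.7]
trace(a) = 0.35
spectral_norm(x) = 4.92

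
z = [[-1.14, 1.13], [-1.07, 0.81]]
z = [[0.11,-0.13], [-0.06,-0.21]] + [[-1.25, 1.26],[-1.01, 1.02]]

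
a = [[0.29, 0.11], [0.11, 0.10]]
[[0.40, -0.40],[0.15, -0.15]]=a @ [[1.44, -1.37], [-0.12, -0.04]]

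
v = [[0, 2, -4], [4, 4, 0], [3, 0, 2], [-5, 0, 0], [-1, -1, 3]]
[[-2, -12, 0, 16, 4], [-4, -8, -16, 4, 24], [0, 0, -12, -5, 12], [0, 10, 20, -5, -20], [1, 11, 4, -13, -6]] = v@[[0, -2, -4, 1, 4], [-1, 0, 0, 0, 2], [0, 3, 0, -4, 0]]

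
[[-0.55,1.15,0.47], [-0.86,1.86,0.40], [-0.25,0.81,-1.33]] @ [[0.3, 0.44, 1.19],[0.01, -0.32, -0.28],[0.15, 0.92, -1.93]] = [[-0.08, -0.18, -1.88], [-0.18, -0.61, -2.32], [-0.27, -1.59, 2.04]]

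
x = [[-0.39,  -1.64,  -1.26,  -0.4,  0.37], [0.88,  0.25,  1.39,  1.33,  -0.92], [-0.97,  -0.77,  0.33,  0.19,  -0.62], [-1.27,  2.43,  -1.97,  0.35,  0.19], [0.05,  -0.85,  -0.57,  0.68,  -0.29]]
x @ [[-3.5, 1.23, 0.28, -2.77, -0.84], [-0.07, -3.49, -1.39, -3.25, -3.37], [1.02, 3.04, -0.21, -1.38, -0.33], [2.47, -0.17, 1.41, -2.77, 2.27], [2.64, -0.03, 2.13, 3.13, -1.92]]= [[0.18, 1.47, 2.66, 10.42, 4.65], [-0.82, 4.24, -0.48, -11.73, 2.75], [2.62, 2.48, -0.32, 2.27, 4.92], [3.63, -16.1, -2.42, -2.04, -6.04], [0.22, 1.19, 1.66, 0.62, 5.11]]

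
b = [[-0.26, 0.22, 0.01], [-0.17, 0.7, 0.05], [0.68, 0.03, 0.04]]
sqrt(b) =[[(-0.04+0.52j), 0.20-0.12j, 0.01+0.00j], [(-0.14+0.17j), 0.84-0.04j, (0.05+0j)], [(0.39-1.4j), 0.11+0.34j, 0.16-0.01j]]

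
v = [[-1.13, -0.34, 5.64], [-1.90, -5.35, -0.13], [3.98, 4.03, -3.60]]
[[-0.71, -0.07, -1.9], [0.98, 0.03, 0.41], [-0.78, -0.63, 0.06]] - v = [[0.42, 0.27, -7.54], [2.88, 5.38, 0.54], [-4.76, -4.66, 3.66]]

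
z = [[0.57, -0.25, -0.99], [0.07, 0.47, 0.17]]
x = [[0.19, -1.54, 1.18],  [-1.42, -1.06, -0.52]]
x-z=[[-0.38, -1.29, 2.17], [-1.49, -1.53, -0.69]]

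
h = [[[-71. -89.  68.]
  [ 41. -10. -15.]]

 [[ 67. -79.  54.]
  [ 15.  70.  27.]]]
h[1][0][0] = 67.0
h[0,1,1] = -10.0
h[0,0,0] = -71.0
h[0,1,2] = -15.0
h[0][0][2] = 68.0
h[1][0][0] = 67.0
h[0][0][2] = 68.0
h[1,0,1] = -79.0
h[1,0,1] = -79.0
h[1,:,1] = [-79.0, 70.0]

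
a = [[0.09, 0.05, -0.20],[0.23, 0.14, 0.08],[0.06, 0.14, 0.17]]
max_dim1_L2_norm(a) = 0.28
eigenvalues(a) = [(0.24+0.14j), (0.24-0.14j), (-0.07+0j)]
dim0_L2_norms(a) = [0.25, 0.2, 0.27]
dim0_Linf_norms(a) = [0.23, 0.14, 0.2]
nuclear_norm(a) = 0.65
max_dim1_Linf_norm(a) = 0.23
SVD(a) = [[0.06, 0.88, 0.46], [-0.79, 0.33, -0.52], [-0.61, -0.33, 0.72]] @ diag([0.33853453828073005, 0.2510903167223712, 0.06283326538794759]) @ [[-0.63, -0.57, -0.53], [0.54, 0.18, -0.82], [-0.56, 0.80, -0.2]]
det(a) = -0.01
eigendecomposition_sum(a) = [[(0.06+0.08j), 0.01+0.07j, (-0.09+0.04j)], [(0.1-0.05j), 0.09+0.00j, 0.02+0.10j], [(0.04-0.11j), 0.06-0.06j, (0.09+0.06j)]] + [[(0.06-0.08j), (0.01-0.07j), (-0.09-0.04j)],[(0.1+0.05j), (0.09-0j), (0.02-0.1j)],[(0.04+0.11j), (0.06+0.06j), 0.09-0.06j]] + [[(-0.03-0j), 0.03+0.00j, -0.03-0.00j], [0.03+0.00j, -0.03-0.00j, (0.04+0j)], [-0.01-0.00j, (0.01+0j), -0.01-0.00j]]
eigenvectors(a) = [[(-0.3+0.43j), (-0.3-0.43j), 0.59+0.00j], [0.42+0.42j, (0.42-0.42j), (-0.75+0j)], [(0.61+0j), (0.61-0j), 0.29+0.00j]]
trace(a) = 0.40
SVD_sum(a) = [[-0.01, -0.01, -0.01], [0.17, 0.15, 0.14], [0.13, 0.12, 0.11]] + [[0.12, 0.04, -0.18],[0.04, 0.01, -0.07],[-0.04, -0.01, 0.07]] + [[-0.02, 0.02, -0.01], [0.02, -0.03, 0.01], [-0.03, 0.04, -0.01]]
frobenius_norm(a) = 0.43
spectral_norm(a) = 0.34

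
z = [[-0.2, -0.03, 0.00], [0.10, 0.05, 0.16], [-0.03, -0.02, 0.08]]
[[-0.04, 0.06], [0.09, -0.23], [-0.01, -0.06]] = z @ [[0.0, -0.19], [1.28, -0.90], [0.16, -1.02]]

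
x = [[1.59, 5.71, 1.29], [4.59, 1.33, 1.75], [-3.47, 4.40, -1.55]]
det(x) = 22.435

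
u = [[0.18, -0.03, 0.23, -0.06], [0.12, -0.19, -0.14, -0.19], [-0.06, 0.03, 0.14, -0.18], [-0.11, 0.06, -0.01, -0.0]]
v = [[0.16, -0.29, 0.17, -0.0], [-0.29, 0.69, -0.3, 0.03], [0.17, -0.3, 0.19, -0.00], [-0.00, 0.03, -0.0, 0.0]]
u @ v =[[0.08, -0.14, 0.08, -0.0],[0.05, -0.13, 0.05, -0.01],[0.01, -0.01, 0.01, 0.0],[-0.04, 0.08, -0.04, 0.00]]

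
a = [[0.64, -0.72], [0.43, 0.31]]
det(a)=0.508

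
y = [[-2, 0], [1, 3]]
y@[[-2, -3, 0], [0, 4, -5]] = [[4, 6, 0], [-2, 9, -15]]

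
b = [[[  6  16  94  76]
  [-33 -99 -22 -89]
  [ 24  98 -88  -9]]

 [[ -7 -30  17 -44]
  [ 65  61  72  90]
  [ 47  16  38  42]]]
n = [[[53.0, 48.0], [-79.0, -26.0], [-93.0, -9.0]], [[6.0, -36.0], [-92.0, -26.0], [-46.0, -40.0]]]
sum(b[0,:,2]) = -16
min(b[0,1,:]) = -99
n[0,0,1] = 48.0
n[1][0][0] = 6.0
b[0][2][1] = 98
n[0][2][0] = -93.0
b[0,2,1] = 98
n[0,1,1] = -26.0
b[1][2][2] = 38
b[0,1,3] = -89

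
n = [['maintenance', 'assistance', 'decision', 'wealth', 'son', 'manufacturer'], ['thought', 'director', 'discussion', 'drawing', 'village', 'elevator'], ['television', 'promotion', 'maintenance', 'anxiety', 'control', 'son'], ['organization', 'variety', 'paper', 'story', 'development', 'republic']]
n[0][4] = 'son'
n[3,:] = ['organization', 'variety', 'paper', 'story', 'development', 'republic']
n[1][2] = 'discussion'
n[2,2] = 'maintenance'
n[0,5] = 'manufacturer'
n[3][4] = 'development'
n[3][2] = 'paper'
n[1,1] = 'director'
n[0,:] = ['maintenance', 'assistance', 'decision', 'wealth', 'son', 'manufacturer']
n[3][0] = 'organization'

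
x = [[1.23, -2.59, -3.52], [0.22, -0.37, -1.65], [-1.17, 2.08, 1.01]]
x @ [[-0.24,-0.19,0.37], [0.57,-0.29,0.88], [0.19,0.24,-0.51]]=[[-2.44, -0.33, -0.03],[-0.58, -0.33, 0.6],[1.66, -0.14, 0.88]]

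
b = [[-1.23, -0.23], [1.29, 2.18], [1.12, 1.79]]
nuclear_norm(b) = 4.31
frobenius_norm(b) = 3.53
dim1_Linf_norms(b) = [1.23, 2.18, 1.79]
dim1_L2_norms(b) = [1.25, 2.53, 2.11]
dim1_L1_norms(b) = [1.46, 3.47, 2.91]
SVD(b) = [[-0.26, -0.96],[0.74, -0.23],[0.62, -0.13]] @ diag([3.4095427088297785, 0.903226724950994]) @ [[0.58, 0.82],[0.82, -0.58]]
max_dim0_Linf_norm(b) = 2.18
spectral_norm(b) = 3.41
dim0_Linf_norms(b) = [1.29, 2.18]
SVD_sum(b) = [[-0.52,-0.73],[1.46,2.06],[1.22,1.72]] + [[-0.71,  0.50], [-0.17,  0.12], [-0.10,  0.07]]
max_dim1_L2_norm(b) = 2.53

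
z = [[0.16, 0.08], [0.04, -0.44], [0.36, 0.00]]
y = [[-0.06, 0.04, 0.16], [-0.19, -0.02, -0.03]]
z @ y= [[-0.02, 0.00, 0.02], [0.08, 0.01, 0.02], [-0.02, 0.01, 0.06]]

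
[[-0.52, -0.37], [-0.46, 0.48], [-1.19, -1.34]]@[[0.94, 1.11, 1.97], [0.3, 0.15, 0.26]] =[[-0.6,-0.63,-1.12], [-0.29,-0.44,-0.78], [-1.52,-1.52,-2.69]]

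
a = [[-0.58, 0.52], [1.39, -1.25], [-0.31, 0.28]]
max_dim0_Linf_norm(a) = 1.39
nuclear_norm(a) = 2.07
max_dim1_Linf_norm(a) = 1.39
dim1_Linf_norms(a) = [0.58, 1.39, 0.31]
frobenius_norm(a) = 2.07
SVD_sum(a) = [[-0.58, 0.52], [1.39, -1.25], [-0.31, 0.28]] + [[-0.00, -0.00],  [-0.0, -0.00],  [0.00, 0.00]]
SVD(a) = [[-0.38, -0.74], [0.90, -0.16], [-0.20, 0.66]] @ diag([2.067824425675733, 0.0014644380578665668]) @ [[0.74, -0.67], [0.67, 0.74]]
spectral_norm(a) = 2.07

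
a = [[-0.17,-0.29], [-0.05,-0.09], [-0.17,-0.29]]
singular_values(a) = [0.49, 0.0]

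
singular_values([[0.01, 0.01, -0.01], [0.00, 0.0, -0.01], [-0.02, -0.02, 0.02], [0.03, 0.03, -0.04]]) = [0.07, 0.01, 0.0]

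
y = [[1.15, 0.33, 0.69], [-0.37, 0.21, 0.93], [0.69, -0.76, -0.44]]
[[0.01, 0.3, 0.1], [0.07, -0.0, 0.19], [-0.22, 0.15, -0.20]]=y @ [[-0.06, 0.22, -0.05], [0.24, -0.06, 0.13], [0.00, 0.1, 0.16]]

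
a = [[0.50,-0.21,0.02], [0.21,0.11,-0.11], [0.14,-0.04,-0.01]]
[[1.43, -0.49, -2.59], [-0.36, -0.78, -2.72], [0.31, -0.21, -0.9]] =a@[[1.01, -1.25, -7.59], [-4.32, -0.20, -5.28], [0.88, 4.48, 4.94]]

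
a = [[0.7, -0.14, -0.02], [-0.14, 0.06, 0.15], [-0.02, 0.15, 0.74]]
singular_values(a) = [0.8, 0.7, 0.0]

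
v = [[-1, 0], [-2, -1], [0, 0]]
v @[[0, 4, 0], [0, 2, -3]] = [[0, -4, 0], [0, -10, 3], [0, 0, 0]]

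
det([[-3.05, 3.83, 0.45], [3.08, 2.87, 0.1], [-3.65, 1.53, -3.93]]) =86.664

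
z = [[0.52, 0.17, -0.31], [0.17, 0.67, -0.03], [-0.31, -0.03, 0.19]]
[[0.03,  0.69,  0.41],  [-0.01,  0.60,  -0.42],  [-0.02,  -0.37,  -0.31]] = z@[[-0.15, 0.91, 0.86], [0.01, 0.65, -0.86], [-0.33, -0.35, -0.36]]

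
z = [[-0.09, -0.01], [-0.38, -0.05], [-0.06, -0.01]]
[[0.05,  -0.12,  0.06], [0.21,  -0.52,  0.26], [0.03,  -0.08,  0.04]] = z @ [[-0.56, 1.36, -0.68], [-0.03, 0.07, -0.03]]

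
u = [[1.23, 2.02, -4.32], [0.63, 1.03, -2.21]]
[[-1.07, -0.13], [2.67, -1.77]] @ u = [[-1.4, -2.3, 4.91], [2.17, 3.57, -7.62]]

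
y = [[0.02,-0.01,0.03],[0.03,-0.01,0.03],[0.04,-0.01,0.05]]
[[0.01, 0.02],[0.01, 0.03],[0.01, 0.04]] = y @ [[0.19, 0.31], [-0.22, 0.36], [0.03, 0.68]]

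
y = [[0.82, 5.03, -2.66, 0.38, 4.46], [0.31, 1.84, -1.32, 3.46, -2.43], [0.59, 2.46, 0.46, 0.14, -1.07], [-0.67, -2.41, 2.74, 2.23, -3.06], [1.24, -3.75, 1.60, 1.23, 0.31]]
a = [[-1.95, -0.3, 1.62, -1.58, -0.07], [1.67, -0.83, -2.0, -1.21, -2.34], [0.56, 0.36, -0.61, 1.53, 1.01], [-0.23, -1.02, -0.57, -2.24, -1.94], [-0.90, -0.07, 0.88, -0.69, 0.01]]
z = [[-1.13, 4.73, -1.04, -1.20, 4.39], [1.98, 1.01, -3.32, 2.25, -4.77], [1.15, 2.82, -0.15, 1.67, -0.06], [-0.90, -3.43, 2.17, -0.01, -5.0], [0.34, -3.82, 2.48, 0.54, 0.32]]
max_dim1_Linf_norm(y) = 5.03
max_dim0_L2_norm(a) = 3.43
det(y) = -358.48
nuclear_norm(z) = 22.37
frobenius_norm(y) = 11.48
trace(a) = -5.62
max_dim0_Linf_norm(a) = 2.34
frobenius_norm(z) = 12.84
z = y + a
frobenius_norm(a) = 6.31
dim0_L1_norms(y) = [3.63, 15.49, 8.78, 7.44, 11.33]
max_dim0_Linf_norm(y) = 5.03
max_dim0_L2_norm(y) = 7.39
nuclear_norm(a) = 9.29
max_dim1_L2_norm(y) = 7.29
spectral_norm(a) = 4.79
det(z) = -89.87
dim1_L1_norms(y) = [13.35, 9.36, 4.72, 11.11, 8.13]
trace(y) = 5.66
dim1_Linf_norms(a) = [1.95, 2.34, 1.53, 2.24, 0.9]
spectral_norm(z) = 9.98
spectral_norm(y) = 9.28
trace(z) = 0.04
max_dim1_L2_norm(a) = 3.8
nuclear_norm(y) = 21.05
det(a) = 0.00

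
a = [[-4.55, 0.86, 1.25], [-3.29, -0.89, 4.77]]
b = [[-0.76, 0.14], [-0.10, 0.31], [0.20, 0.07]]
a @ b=[[3.62, -0.28],  [3.54, -0.40]]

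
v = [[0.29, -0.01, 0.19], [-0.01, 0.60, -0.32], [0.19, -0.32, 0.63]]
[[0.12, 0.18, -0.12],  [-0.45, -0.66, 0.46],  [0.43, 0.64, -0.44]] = v @ [[0.15, 0.23, -0.16],[-0.55, -0.81, 0.56],[0.36, 0.53, -0.37]]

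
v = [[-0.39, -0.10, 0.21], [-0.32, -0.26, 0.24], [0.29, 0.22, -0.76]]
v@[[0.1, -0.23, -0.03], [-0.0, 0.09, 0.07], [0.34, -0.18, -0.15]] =[[0.03, 0.04, -0.03], [0.05, 0.01, -0.04], [-0.23, 0.09, 0.12]]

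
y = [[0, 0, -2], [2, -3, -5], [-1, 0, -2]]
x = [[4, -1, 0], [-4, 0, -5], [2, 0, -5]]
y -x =[[-4, 1, -2], [6, -3, 0], [-3, 0, 3]]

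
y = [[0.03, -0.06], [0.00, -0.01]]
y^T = [[0.03, 0.00], [-0.06, -0.01]]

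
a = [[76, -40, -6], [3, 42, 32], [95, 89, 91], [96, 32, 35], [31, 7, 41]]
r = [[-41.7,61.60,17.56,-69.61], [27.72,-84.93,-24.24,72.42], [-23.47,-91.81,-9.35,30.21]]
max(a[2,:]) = 95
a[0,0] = 76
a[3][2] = 35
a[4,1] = 7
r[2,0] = -23.47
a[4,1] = 7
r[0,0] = -41.7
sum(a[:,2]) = 193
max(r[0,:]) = 61.6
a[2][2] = 91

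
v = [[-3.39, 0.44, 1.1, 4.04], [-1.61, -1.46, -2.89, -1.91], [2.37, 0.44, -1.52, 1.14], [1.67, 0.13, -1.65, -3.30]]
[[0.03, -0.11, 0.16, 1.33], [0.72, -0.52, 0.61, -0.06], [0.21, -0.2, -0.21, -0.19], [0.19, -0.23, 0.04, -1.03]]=v@[[-0.06, 0.08, -0.12, -0.14], [-0.02, -0.15, -0.07, -0.15], [-0.22, 0.21, -0.09, 0.03], [0.02, 0.0, -0.03, 0.22]]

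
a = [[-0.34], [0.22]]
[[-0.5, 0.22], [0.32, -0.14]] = a @ [[1.46, -0.65]]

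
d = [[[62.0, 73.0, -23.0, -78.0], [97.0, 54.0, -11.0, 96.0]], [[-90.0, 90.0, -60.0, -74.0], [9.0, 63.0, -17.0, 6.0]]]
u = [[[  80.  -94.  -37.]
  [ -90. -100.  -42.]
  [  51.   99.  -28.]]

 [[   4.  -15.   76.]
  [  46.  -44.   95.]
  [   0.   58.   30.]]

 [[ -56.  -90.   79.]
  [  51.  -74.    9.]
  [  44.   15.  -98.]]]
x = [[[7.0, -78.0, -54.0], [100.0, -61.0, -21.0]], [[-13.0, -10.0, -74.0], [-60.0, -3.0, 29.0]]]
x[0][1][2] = -21.0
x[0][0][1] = -78.0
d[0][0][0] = 62.0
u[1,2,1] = 58.0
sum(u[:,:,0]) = 130.0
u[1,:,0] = [4.0, 46.0, 0.0]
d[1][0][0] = -90.0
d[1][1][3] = 6.0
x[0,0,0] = 7.0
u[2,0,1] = -90.0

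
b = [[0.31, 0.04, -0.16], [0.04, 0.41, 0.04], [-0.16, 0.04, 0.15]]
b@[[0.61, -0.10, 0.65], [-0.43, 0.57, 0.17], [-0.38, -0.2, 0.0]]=[[0.23, 0.02, 0.21],  [-0.17, 0.22, 0.1],  [-0.17, 0.01, -0.10]]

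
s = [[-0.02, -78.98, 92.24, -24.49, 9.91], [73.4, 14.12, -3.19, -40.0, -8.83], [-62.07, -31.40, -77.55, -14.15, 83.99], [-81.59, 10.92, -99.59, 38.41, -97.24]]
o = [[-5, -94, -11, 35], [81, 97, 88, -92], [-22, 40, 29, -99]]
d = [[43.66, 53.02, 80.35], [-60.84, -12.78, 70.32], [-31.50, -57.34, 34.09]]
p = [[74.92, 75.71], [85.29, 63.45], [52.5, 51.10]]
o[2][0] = -22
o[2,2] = 29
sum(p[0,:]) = 150.63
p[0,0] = 74.92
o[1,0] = 81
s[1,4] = -8.83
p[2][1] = 51.1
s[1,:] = [73.4, 14.12, -3.19, -40.0, -8.83]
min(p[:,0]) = 52.5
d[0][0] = 43.66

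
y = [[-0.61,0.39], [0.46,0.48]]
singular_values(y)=[0.76, 0.62]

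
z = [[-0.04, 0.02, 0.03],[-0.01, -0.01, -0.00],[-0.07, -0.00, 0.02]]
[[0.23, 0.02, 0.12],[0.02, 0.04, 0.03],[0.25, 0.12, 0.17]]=z @ [[-2.36,-1.5,-1.66], [0.62,-2.96,-1.08], [4.24,0.56,2.45]]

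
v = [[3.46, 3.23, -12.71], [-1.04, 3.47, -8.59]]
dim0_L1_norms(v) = [4.5, 6.7, 21.3]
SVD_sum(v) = [[1.91, 3.84, -12.76],[1.28, 2.56, -8.52]] + [[1.55, -0.61, 0.05],[-2.32, 0.91, -0.07]]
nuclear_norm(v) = 19.18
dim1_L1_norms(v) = [19.4, 13.1]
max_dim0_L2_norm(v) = 15.34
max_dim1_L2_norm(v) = 13.56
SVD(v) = [[-0.83, -0.56], [-0.56, 0.83]] @ diag([16.18319140937297, 2.9939131262608245]) @ [[-0.14,-0.29,0.95], [-0.93,0.37,-0.03]]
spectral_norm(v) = 16.18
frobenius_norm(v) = 16.46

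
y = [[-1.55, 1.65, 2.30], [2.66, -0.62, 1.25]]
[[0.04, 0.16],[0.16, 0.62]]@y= [[0.36,-0.03,0.29], [1.4,-0.12,1.14]]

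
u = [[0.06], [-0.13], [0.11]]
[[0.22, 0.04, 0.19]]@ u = [[0.03]]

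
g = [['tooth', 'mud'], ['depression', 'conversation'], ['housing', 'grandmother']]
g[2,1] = 'grandmother'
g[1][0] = 'depression'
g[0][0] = 'tooth'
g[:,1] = ['mud', 'conversation', 'grandmother']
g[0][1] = 'mud'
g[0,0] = 'tooth'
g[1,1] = 'conversation'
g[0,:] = ['tooth', 'mud']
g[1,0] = 'depression'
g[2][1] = 'grandmother'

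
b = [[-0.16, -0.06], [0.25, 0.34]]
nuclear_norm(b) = 0.53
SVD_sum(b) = [[-0.10, -0.11], [0.27, 0.32]] + [[-0.06, 0.05], [-0.02, 0.02]]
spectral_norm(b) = 0.45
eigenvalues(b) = [-0.13, 0.31]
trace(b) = 0.18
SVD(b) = [[-0.33, 0.94], [0.94, 0.33]] @ diag([0.44667606569567586, 0.08820709911697742]) @ [[0.65, 0.76], [-0.76, 0.65]]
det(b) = -0.04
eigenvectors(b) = [[-0.88, 0.13], [0.47, -0.99]]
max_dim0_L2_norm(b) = 0.35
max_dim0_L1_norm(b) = 0.41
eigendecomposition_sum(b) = [[-0.14, -0.02], [0.07, 0.01]] + [[-0.02,-0.04], [0.18,0.33]]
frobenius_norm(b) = 0.46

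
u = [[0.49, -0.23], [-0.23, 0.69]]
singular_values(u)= [0.84, 0.34]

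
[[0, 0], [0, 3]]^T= [[0, 0], [0, 3]]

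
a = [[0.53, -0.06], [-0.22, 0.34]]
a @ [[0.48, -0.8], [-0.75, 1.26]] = [[0.30, -0.50], [-0.36, 0.6]]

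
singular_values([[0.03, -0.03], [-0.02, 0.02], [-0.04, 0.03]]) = [0.07, 0.01]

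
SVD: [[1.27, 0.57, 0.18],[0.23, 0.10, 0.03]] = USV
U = [[-0.98,  -0.18], [-0.18,  0.98]]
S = [1.43, 0.0]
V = [[-0.9, -0.41, -0.13],[0.39, -0.67, -0.63]]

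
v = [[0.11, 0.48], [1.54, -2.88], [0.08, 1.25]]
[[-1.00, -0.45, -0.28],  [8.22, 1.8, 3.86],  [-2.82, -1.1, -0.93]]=v@[[1.00, -0.42, 0.99], [-2.32, -0.85, -0.81]]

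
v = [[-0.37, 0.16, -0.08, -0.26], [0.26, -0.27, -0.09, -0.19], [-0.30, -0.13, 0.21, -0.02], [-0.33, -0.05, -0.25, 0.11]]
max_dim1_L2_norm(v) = 0.49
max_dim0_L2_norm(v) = 0.64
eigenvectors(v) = [[0.13+0.26j,(0.13-0.26j),0.80+0.00j,0.18+0.00j], [0.19+0.26j,(0.19-0.26j),-0.31+0.00j,0.84+0.00j], [(-0.67+0j),-0.67-0.00j,(0.26+0j),0.31+0.00j], [0.13-0.59j,0.13+0.59j,0.44+0.00j,0.40+0.00j]]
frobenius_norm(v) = 0.87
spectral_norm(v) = 0.65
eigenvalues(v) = [(0.31+0.15j), (0.31-0.15j), (-0.6+0j), (-0.34+0j)]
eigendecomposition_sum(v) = [[(0.04+0.02j), (0.02+0.01j), -0.06j, (-0.06+0.01j)],[(0.05+0.01j), (0.02+0.01j), (-0.01-0.07j), (-0.06+0.03j)],[-0.08+0.06j, -0.05+0.03j, (0.13+0.07j), 0.03-0.14j],[-0.04-0.08j, -0.01-0.05j, (-0.09+0.1j), (0.11+0.05j)]] + [[(0.04-0.02j), (0.02-0.01j), 0.00+0.06j, (-0.06-0.01j)],[0.05-0.01j, 0.02-0.01j, -0.01+0.07j, -0.06-0.03j],[-0.08-0.06j, (-0.05-0.03j), (0.13-0.07j), (0.03+0.14j)],[(-0.04+0.08j), (-0.01+0.05j), (-0.09-0.1j), (0.11-0.05j)]] + [[(-0.45+0j), 0.17-0.00j, (-0.06+0j), (-0.12+0j)], [0.17-0.00j, -0.07+0.00j, (0.02-0j), (0.05-0j)], [-0.14+0.00j, (0.06-0j), -0.02+0.00j, (-0.04+0j)], [-0.25+0.00j, (0.1-0j), -0.03+0.00j, -0.07+0.00j]] + [[(-0-0j), (-0.05-0j), (-0.02+0j), -0.02+0.00j], [-0.00-0.00j, -0.25-0.00j, (-0.09+0j), -0.11+0.00j], [-0.00-0.00j, (-0.09-0j), -0.03+0.00j, (-0.04+0j)], [(-0-0j), (-0.12-0j), (-0.04+0j), -0.05+0.00j]]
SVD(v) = [[-0.64, 0.47, -0.26, -0.55],  [0.46, 0.8, -0.26, 0.28],  [-0.37, -0.21, -0.70, 0.57],  [-0.50, 0.29, 0.62, 0.54]] @ diag([0.6513899362411755, 0.3544201524660235, 0.337716915025322, 0.3076114298842905]) @ [[0.97, -0.23, 0.09, 0.05], [0.0, -0.36, -0.64, -0.68], [0.1, 0.26, -0.76, 0.58], [-0.23, -0.86, 0.01, 0.45]]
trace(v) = -0.32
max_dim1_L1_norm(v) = 0.87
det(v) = 0.02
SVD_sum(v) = [[-0.40, 0.1, -0.04, -0.02], [0.29, -0.07, 0.03, 0.01], [-0.24, 0.06, -0.02, -0.01], [-0.31, 0.08, -0.03, -0.02]] + [[0.0, -0.06, -0.11, -0.11],[0.0, -0.10, -0.18, -0.19],[-0.0, 0.03, 0.05, 0.05],[0.00, -0.04, -0.07, -0.07]] + [[-0.01, -0.02, 0.07, -0.05], [-0.01, -0.02, 0.07, -0.05], [-0.02, -0.06, 0.18, -0.14], [0.02, 0.05, -0.16, 0.12]] + [[0.04,0.15,-0.00,-0.08], [-0.02,-0.08,0.0,0.04], [-0.04,-0.15,0.0,0.08], [-0.04,-0.14,0.0,0.07]]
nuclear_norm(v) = 1.65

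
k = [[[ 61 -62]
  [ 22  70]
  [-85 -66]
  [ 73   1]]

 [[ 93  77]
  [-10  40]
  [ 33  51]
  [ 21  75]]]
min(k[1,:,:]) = -10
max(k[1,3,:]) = 75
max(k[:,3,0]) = 73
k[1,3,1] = 75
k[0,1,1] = 70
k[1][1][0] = -10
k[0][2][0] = -85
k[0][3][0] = 73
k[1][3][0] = 21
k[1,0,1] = 77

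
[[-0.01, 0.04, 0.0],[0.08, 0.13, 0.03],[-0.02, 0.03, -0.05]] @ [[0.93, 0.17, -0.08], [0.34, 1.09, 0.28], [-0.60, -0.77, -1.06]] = [[0.0,0.04,0.01], [0.10,0.13,-0.0], [0.02,0.07,0.06]]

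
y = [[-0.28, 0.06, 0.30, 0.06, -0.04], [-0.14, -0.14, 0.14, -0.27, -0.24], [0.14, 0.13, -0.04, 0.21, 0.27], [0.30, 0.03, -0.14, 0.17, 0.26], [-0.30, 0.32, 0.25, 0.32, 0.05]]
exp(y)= [[0.78, 0.07, 0.26, 0.08, 0.0], [-0.11, 0.83, 0.10, -0.30, -0.25], [0.11, 0.17, 1.01, 0.26, 0.29], [0.24, 0.07, -0.08, 1.22, 0.27], [-0.23, 0.32, 0.22, 0.33, 1.09]]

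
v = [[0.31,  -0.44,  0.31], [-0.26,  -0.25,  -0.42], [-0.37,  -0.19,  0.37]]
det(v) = -0.177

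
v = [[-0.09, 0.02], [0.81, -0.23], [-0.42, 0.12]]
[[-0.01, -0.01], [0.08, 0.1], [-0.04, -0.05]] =v@ [[0.09, 0.12], [-0.01, -0.02]]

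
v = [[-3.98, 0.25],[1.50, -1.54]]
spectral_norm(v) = 4.33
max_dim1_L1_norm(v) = 4.23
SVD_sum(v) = [[-3.87, 0.78], [1.74, -0.35]] + [[-0.11, -0.53], [-0.24, -1.19]]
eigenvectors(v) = [[-0.86,-0.1], [0.5,-1.00]]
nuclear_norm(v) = 5.66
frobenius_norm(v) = 4.53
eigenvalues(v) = [-4.13, -1.39]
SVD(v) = [[-0.91, 0.41], [0.41, 0.91]] @ diag([4.33122180671617, 1.3285396723569556]) @ [[0.98, -0.20], [-0.2, -0.98]]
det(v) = 5.75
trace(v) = -5.52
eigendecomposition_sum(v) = [[-3.91, 0.38], [2.27, -0.22]] + [[-0.07, -0.13], [-0.77, -1.32]]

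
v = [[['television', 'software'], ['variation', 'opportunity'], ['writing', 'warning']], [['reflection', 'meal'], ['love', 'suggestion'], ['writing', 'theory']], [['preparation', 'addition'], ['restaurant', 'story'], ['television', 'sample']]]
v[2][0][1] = 'addition'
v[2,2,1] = 'sample'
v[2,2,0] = 'television'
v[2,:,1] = ['addition', 'story', 'sample']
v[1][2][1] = 'theory'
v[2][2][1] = 'sample'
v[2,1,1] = 'story'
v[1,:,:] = [['reflection', 'meal'], ['love', 'suggestion'], ['writing', 'theory']]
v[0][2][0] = 'writing'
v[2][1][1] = 'story'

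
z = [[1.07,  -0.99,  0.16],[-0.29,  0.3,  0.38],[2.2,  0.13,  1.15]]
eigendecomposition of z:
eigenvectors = [[(0.12+0.22j),(0.12-0.22j),0.45+0.00j], [0.21-0.15j,0.21+0.15j,0.56+0.00j], [(0.93+0j),0.93-0.00j,-0.69+0.00j]]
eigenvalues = [(1.46+0.5j), (1.46-0.5j), (-0.4+0j)]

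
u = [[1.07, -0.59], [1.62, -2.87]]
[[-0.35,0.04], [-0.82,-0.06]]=u @ [[-0.24,  0.07], [0.15,  0.06]]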